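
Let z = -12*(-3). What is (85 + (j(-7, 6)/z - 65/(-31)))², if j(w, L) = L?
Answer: 263445361/34596 ≈ 7614.9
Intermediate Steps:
z = 36 (z = -4*(-9) = 36)
(85 + (j(-7, 6)/z - 65/(-31)))² = (85 + (6/36 - 65/(-31)))² = (85 + (6*(1/36) - 65*(-1/31)))² = (85 + (⅙ + 65/31))² = (85 + 421/186)² = (16231/186)² = 263445361/34596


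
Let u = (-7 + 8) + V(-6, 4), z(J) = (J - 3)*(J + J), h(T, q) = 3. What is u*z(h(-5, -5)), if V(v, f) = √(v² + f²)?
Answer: 0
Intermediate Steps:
V(v, f) = √(f² + v²)
z(J) = 2*J*(-3 + J) (z(J) = (-3 + J)*(2*J) = 2*J*(-3 + J))
u = 1 + 2*√13 (u = (-7 + 8) + √(4² + (-6)²) = 1 + √(16 + 36) = 1 + √52 = 1 + 2*√13 ≈ 8.2111)
u*z(h(-5, -5)) = (1 + 2*√13)*(2*3*(-3 + 3)) = (1 + 2*√13)*(2*3*0) = (1 + 2*√13)*0 = 0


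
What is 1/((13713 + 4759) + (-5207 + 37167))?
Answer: 1/50432 ≈ 1.9829e-5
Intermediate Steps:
1/((13713 + 4759) + (-5207 + 37167)) = 1/(18472 + 31960) = 1/50432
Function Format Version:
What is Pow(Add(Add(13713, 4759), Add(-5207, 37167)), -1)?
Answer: Rational(1, 50432) ≈ 1.9829e-5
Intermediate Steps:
Pow(Add(Add(13713, 4759), Add(-5207, 37167)), -1) = Pow(Add(18472, 31960), -1) = Pow(50432, -1) = Rational(1, 50432)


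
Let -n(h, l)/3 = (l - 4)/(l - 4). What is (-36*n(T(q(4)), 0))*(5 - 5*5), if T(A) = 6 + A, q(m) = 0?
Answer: -2160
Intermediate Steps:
n(h, l) = -3 (n(h, l) = -3*(l - 4)/(l - 4) = -3*(-4 + l)/(-4 + l) = -3*1 = -3)
(-36*n(T(q(4)), 0))*(5 - 5*5) = (-36*(-3))*(5 - 5*5) = 108*(5 - 25) = 108*(-20) = -2160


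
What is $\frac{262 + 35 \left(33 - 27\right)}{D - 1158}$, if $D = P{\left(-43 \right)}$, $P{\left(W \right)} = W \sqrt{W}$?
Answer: $- \frac{546576}{1420471} + \frac{20296 i \sqrt{43}}{1420471} \approx -0.38479 + 0.093694 i$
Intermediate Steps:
$P{\left(W \right)} = W^{\frac{3}{2}}$
$D = - 43 i \sqrt{43}$ ($D = \left(-43\right)^{\frac{3}{2}} = - 43 i \sqrt{43} \approx - 281.97 i$)
$\frac{262 + 35 \left(33 - 27\right)}{D - 1158} = \frac{262 + 35 \left(33 - 27\right)}{- 43 i \sqrt{43} - 1158} = \frac{262 + 35 \cdot 6}{-1158 - 43 i \sqrt{43}} = \frac{262 + 210}{-1158 - 43 i \sqrt{43}} = \frac{472}{-1158 - 43 i \sqrt{43}}$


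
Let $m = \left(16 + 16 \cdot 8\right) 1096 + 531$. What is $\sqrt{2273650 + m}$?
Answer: $\sqrt{2432005} \approx 1559.5$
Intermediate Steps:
$m = 158355$ ($m = \left(16 + 128\right) 1096 + 531 = 144 \cdot 1096 + 531 = 157824 + 531 = 158355$)
$\sqrt{2273650 + m} = \sqrt{2273650 + 158355} = \sqrt{2432005}$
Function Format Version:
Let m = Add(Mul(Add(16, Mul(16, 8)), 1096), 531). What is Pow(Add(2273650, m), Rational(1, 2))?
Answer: Pow(2432005, Rational(1, 2)) ≈ 1559.5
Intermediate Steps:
m = 158355 (m = Add(Mul(Add(16, 128), 1096), 531) = Add(Mul(144, 1096), 531) = Add(157824, 531) = 158355)
Pow(Add(2273650, m), Rational(1, 2)) = Pow(Add(2273650, 158355), Rational(1, 2)) = Pow(2432005, Rational(1, 2))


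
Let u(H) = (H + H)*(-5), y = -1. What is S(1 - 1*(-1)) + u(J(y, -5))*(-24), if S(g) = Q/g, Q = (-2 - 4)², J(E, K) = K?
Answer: -1182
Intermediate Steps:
u(H) = -10*H (u(H) = (2*H)*(-5) = -10*H)
Q = 36 (Q = (-6)² = 36)
S(g) = 36/g
S(1 - 1*(-1)) + u(J(y, -5))*(-24) = 36/(1 - 1*(-1)) - 10*(-5)*(-24) = 36/(1 + 1) + 50*(-24) = 36/2 - 1200 = 36*(½) - 1200 = 18 - 1200 = -1182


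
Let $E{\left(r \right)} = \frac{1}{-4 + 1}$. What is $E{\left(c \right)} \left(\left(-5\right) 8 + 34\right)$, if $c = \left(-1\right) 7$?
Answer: $2$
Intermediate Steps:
$c = -7$
$E{\left(r \right)} = - \frac{1}{3}$ ($E{\left(r \right)} = \frac{1}{-3} = - \frac{1}{3}$)
$E{\left(c \right)} \left(\left(-5\right) 8 + 34\right) = - \frac{\left(-5\right) 8 + 34}{3} = - \frac{-40 + 34}{3} = \left(- \frac{1}{3}\right) \left(-6\right) = 2$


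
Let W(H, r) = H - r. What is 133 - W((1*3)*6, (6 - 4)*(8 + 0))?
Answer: 131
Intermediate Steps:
133 - W((1*3)*6, (6 - 4)*(8 + 0)) = 133 - ((1*3)*6 - (6 - 4)*(8 + 0)) = 133 - (3*6 - 2*8) = 133 - (18 - 1*16) = 133 - (18 - 16) = 133 - 1*2 = 133 - 2 = 131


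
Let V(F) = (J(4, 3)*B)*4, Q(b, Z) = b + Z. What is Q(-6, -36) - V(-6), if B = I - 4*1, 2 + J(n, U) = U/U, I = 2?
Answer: -50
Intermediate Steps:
Q(b, Z) = Z + b
J(n, U) = -1 (J(n, U) = -2 + U/U = -2 + 1 = -1)
B = -2 (B = 2 - 4*1 = 2 - 4 = -2)
V(F) = 8 (V(F) = -1*(-2)*4 = 2*4 = 8)
Q(-6, -36) - V(-6) = (-36 - 6) - 1*8 = -42 - 8 = -50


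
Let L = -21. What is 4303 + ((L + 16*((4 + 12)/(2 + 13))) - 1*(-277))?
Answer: 68641/15 ≈ 4576.1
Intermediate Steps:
4303 + ((L + 16*((4 + 12)/(2 + 13))) - 1*(-277)) = 4303 + ((-21 + 16*((4 + 12)/(2 + 13))) - 1*(-277)) = 4303 + ((-21 + 16*(16/15)) + 277) = 4303 + ((-21 + 256/15) + 277) = 4303 + (-59/15 + 277) = 4303 + 4096/15 = 68641/15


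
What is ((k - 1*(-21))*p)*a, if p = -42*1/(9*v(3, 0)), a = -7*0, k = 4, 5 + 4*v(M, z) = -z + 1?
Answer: 0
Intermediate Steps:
v(M, z) = -1 - z/4 (v(M, z) = -5/4 + (-z + 1)/4 = -5/4 + (1 - z)/4 = -5/4 + (1/4 - z/4) = -1 - z/4)
a = 0
p = 14/3 (p = -42*1/(9*(-1 - 1/4*0)) = -42*1/(9*(-1 + 0)) = -42/(9*(-1)) = -42/(-9) = -42*(-1/9) = 14/3 ≈ 4.6667)
((k - 1*(-21))*p)*a = ((4 - 1*(-21))*(14/3))*0 = ((4 + 21)*(14/3))*0 = (25*(14/3))*0 = (350/3)*0 = 0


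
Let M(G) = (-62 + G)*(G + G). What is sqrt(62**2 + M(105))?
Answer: sqrt(12874) ≈ 113.46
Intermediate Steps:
M(G) = 2*G*(-62 + G) (M(G) = (-62 + G)*(2*G) = 2*G*(-62 + G))
sqrt(62**2 + M(105)) = sqrt(62**2 + 2*105*(-62 + 105)) = sqrt(3844 + 2*105*43) = sqrt(3844 + 9030) = sqrt(12874)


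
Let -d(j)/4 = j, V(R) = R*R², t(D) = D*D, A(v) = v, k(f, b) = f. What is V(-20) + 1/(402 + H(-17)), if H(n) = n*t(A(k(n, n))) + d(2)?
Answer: -36152001/4519 ≈ -8000.0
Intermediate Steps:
t(D) = D²
V(R) = R³
d(j) = -4*j
H(n) = -8 + n³ (H(n) = n*n² - 4*2 = n³ - 8 = -8 + n³)
V(-20) + 1/(402 + H(-17)) = (-20)³ + 1/(402 + (-8 + (-17)³)) = -8000 + 1/(402 + (-8 - 4913)) = -8000 + 1/(402 - 4921) = -8000 + 1/(-4519) = -8000 - 1/4519 = -36152001/4519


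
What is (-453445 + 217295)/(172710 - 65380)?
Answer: -23615/10733 ≈ -2.2002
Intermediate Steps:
(-453445 + 217295)/(172710 - 65380) = -236150/107330 = -236150*1/107330 = -23615/10733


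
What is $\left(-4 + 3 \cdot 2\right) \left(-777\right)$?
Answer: $-1554$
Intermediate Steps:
$\left(-4 + 3 \cdot 2\right) \left(-777\right) = \left(-4 + 6\right) \left(-777\right) = 2 \left(-777\right) = -1554$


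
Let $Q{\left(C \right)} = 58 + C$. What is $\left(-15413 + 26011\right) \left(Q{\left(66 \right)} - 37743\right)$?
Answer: $-398686162$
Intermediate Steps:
$\left(-15413 + 26011\right) \left(Q{\left(66 \right)} - 37743\right) = \left(-15413 + 26011\right) \left(\left(58 + 66\right) - 37743\right) = 10598 \left(124 - 37743\right) = 10598 \left(-37619\right) = -398686162$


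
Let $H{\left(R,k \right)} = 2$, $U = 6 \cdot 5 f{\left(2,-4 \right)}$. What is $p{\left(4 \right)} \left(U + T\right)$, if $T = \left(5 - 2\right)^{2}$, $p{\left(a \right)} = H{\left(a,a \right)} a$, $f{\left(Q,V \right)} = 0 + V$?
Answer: $-888$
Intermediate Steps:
$f{\left(Q,V \right)} = V$
$U = -120$ ($U = 6 \cdot 5 \left(-4\right) = 30 \left(-4\right) = -120$)
$p{\left(a \right)} = 2 a$
$T = 9$ ($T = 3^{2} = 9$)
$p{\left(4 \right)} \left(U + T\right) = 2 \cdot 4 \left(-120 + 9\right) = 8 \left(-111\right) = -888$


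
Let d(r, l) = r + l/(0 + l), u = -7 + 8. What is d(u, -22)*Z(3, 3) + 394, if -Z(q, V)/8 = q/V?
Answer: 378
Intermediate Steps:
Z(q, V) = -8*q/V
u = 1
d(r, l) = 1 + r (d(r, l) = r + l/l = r + 1 = 1 + r)
d(u, -22)*Z(3, 3) + 394 = (1 + 1)*(-8*3/3) + 394 = 2*(-8*3*1/3) + 394 = 2*(-8) + 394 = -16 + 394 = 378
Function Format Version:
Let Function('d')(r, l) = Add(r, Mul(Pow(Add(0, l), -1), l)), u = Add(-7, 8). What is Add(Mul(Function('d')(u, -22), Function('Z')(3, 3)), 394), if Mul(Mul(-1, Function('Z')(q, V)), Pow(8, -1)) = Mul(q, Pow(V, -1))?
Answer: 378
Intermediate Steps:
Function('Z')(q, V) = Mul(-8, q, Pow(V, -1)) (Function('Z')(q, V) = Mul(-8, Mul(q, Pow(V, -1))) = Mul(-8, q, Pow(V, -1)))
u = 1
Function('d')(r, l) = Add(1, r) (Function('d')(r, l) = Add(r, Mul(Pow(l, -1), l)) = Add(r, 1) = Add(1, r))
Add(Mul(Function('d')(u, -22), Function('Z')(3, 3)), 394) = Add(Mul(Add(1, 1), Mul(-8, 3, Pow(3, -1))), 394) = Add(Mul(2, Mul(-8, 3, Rational(1, 3))), 394) = Add(Mul(2, -8), 394) = Add(-16, 394) = 378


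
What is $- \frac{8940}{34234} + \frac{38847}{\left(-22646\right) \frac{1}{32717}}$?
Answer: $- \frac{21755077314603}{387631582} \approx -56123.0$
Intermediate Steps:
$- \frac{8940}{34234} + \frac{38847}{\left(-22646\right) \frac{1}{32717}} = \left(-8940\right) \frac{1}{34234} + \frac{38847}{\left(-22646\right) \frac{1}{32717}} = - \frac{4470}{17117} + \frac{38847}{- \frac{22646}{32717}} = - \frac{4470}{17117} + 38847 \left(- \frac{32717}{22646}\right) = - \frac{4470}{17117} - \frac{1270957299}{22646} = - \frac{21755077314603}{387631582}$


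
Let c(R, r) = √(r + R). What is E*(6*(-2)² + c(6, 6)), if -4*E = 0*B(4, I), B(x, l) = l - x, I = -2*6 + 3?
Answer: 0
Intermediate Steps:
I = -9 (I = -12 + 3 = -9)
c(R, r) = √(R + r)
E = 0 (E = -0*(-9 - 1*4) = -0*(-9 - 4) = -0*(-13) = -¼*0 = 0)
E*(6*(-2)² + c(6, 6)) = 0*(6*(-2)² + √(6 + 6)) = 0*(6*4 + √12) = 0*(24 + 2*√3) = 0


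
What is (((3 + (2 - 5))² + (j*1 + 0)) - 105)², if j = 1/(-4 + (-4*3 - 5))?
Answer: 4866436/441 ≈ 11035.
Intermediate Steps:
j = -1/21 (j = 1/(-4 + (-12 - 5)) = 1/(-4 - 17) = 1/(-21) = -1/21 ≈ -0.047619)
(((3 + (2 - 5))² + (j*1 + 0)) - 105)² = (((3 + (2 - 5))² + (-1/21*1 + 0)) - 105)² = (((3 - 3)² + (-1/21 + 0)) - 105)² = ((0² - 1/21) - 105)² = ((0 - 1/21) - 105)² = (-1/21 - 105)² = (-2206/21)² = 4866436/441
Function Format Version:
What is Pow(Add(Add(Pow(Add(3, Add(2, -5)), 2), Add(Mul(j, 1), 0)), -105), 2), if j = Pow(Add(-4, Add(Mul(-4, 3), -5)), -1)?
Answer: Rational(4866436, 441) ≈ 11035.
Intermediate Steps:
j = Rational(-1, 21) (j = Pow(Add(-4, Add(-12, -5)), -1) = Pow(Add(-4, -17), -1) = Pow(-21, -1) = Rational(-1, 21) ≈ -0.047619)
Pow(Add(Add(Pow(Add(3, Add(2, -5)), 2), Add(Mul(j, 1), 0)), -105), 2) = Pow(Add(Add(Pow(Add(3, Add(2, -5)), 2), Add(Mul(Rational(-1, 21), 1), 0)), -105), 2) = Pow(Add(Add(Pow(Add(3, -3), 2), Add(Rational(-1, 21), 0)), -105), 2) = Pow(Add(Add(Pow(0, 2), Rational(-1, 21)), -105), 2) = Pow(Add(Add(0, Rational(-1, 21)), -105), 2) = Pow(Add(Rational(-1, 21), -105), 2) = Pow(Rational(-2206, 21), 2) = Rational(4866436, 441)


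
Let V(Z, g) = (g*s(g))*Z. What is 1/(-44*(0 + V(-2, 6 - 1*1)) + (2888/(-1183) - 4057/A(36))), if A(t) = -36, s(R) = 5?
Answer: 42588/98389063 ≈ 0.00043285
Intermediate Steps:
V(Z, g) = 5*Z*g (V(Z, g) = (g*5)*Z = (5*g)*Z = 5*Z*g)
1/(-44*(0 + V(-2, 6 - 1*1)) + (2888/(-1183) - 4057/A(36))) = 1/(-44*(0 + 5*(-2)*(6 - 1*1)) + (2888/(-1183) - 4057/(-36))) = 1/(-44*(0 + 5*(-2)*(6 - 1)) + (2888*(-1/1183) - 4057*(-1/36))) = 1/(-44*(0 + 5*(-2)*5) + (-2888/1183 + 4057/36)) = 1/(-44*(0 - 50) + 4695463/42588) = 1/(-44*(-50) + 4695463/42588) = 1/(2200 + 4695463/42588) = 1/(98389063/42588) = 42588/98389063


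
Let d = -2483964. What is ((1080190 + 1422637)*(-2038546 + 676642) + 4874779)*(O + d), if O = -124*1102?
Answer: 8932631763311411348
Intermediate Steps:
O = -136648
((1080190 + 1422637)*(-2038546 + 676642) + 4874779)*(O + d) = ((1080190 + 1422637)*(-2038546 + 676642) + 4874779)*(-136648 - 2483964) = (2502827*(-1361904) + 4874779)*(-2620612) = (-3408610102608 + 4874779)*(-2620612) = -3408605227829*(-2620612) = 8932631763311411348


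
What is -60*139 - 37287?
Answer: -45627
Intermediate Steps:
-60*139 - 37287 = -8340 - 37287 = -45627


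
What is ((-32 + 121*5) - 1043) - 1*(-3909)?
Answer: 3439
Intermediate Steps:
((-32 + 121*5) - 1043) - 1*(-3909) = ((-32 + 605) - 1043) + 3909 = (573 - 1043) + 3909 = -470 + 3909 = 3439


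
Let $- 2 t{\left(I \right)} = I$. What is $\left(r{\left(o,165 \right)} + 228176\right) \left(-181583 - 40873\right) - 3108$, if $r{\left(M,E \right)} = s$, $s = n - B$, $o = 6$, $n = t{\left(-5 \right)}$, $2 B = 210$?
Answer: $-50736321624$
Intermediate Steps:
$B = 105$ ($B = \frac{1}{2} \cdot 210 = 105$)
$t{\left(I \right)} = - \frac{I}{2}$
$n = \frac{5}{2}$ ($n = \left(- \frac{1}{2}\right) \left(-5\right) = \frac{5}{2} \approx 2.5$)
$s = - \frac{205}{2}$ ($s = \frac{5}{2} - 105 = - \frac{205}{2} \approx -102.5$)
$r{\left(M,E \right)} = - \frac{205}{2}$
$\left(r{\left(o,165 \right)} + 228176\right) \left(-181583 - 40873\right) - 3108 = \left(- \frac{205}{2} + 228176\right) \left(-181583 - 40873\right) - 3108 = \frac{456147}{2} \left(-222456\right) - 3108 = -50736318516 - 3108 = -50736321624$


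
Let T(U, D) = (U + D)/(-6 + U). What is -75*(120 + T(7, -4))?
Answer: -9225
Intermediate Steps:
T(U, D) = (D + U)/(-6 + U)
-75*(120 + T(7, -4)) = -75*(120 + (-4 + 7)/(-6 + 7)) = -75*(120 + 3/1) = -75*(120 + 1*3) = -75*(120 + 3) = -75*123 = -9225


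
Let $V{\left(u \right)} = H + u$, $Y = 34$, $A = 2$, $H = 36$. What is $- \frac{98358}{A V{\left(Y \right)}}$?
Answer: $- \frac{49179}{70} \approx -702.56$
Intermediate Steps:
$V{\left(u \right)} = 36 + u$
$- \frac{98358}{A V{\left(Y \right)}} = - \frac{98358}{2 \left(36 + 34\right)} = - \frac{98358}{2 \cdot 70} = - \frac{98358}{140} = \left(-98358\right) \frac{1}{140} = - \frac{49179}{70}$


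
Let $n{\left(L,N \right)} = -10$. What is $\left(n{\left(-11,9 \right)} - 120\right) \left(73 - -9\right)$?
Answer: $-10660$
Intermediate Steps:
$\left(n{\left(-11,9 \right)} - 120\right) \left(73 - -9\right) = \left(-10 - 120\right) \left(73 - -9\right) = - 130 \left(73 + 9\right) = \left(-130\right) 82 = -10660$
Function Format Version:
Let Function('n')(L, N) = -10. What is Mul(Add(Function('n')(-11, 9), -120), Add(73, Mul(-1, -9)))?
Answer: -10660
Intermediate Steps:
Mul(Add(Function('n')(-11, 9), -120), Add(73, Mul(-1, -9))) = Mul(Add(-10, -120), Add(73, Mul(-1, -9))) = Mul(-130, Add(73, 9)) = Mul(-130, 82) = -10660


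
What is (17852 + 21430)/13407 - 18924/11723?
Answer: 3627874/2757373 ≈ 1.3157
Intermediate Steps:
(17852 + 21430)/13407 - 18924/11723 = 39282*(1/13407) - 18924*1/11723 = 13094/4469 - 996/617 = 3627874/2757373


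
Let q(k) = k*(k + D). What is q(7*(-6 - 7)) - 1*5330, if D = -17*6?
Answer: 12233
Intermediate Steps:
D = -102
q(k) = k*(-102 + k) (q(k) = k*(k - 102) = k*(-102 + k))
q(7*(-6 - 7)) - 1*5330 = (7*(-6 - 7))*(-102 + 7*(-6 - 7)) - 1*5330 = (7*(-13))*(-102 + 7*(-13)) - 5330 = -91*(-102 - 91) - 5330 = -91*(-193) - 5330 = 17563 - 5330 = 12233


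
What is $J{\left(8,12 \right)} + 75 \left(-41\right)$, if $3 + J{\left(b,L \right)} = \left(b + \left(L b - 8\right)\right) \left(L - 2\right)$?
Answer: $-2118$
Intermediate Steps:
$J{\left(b,L \right)} = -3 + \left(-2 + L\right) \left(-8 + b + L b\right)$ ($J{\left(b,L \right)} = -3 + \left(b + \left(L b - 8\right)\right) \left(L - 2\right) = -3 + \left(b + \left(L b - 8\right)\right) \left(-2 + L\right) = -3 + \left(b + \left(-8 + L b\right)\right) \left(-2 + L\right) = -3 + \left(-8 + b + L b\right) \left(-2 + L\right) = -3 + \left(-2 + L\right) \left(-8 + b + L b\right)$)
$J{\left(8,12 \right)} + 75 \left(-41\right) = \left(13 - 96 - 16 + 8 \cdot 12^{2} - 12 \cdot 8\right) + 75 \left(-41\right) = \left(13 - 96 - 16 + 8 \cdot 144 - 96\right) - 3075 = \left(13 - 96 - 16 + 1152 - 96\right) - 3075 = 957 - 3075 = -2118$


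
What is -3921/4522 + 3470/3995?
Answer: 317/212534 ≈ 0.0014915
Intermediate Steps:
-3921/4522 + 3470/3995 = -3921*1/4522 + 3470*(1/3995) = -3921/4522 + 694/799 = 317/212534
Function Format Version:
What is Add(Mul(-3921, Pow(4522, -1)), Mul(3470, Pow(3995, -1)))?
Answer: Rational(317, 212534) ≈ 0.0014915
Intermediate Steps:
Add(Mul(-3921, Pow(4522, -1)), Mul(3470, Pow(3995, -1))) = Add(Mul(-3921, Rational(1, 4522)), Mul(3470, Rational(1, 3995))) = Add(Rational(-3921, 4522), Rational(694, 799)) = Rational(317, 212534)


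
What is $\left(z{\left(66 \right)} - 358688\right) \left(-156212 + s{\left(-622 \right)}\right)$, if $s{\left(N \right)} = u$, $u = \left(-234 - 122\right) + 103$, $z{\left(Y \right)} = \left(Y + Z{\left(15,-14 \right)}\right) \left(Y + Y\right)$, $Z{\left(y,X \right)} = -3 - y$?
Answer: $55130755680$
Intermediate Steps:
$z{\left(Y \right)} = 2 Y \left(-18 + Y\right)$ ($z{\left(Y \right)} = \left(Y - 18\right) \left(Y + Y\right) = \left(Y - 18\right) 2 Y = \left(-18 + Y\right) 2 Y = 2 Y \left(-18 + Y\right)$)
$u = -253$ ($u = -356 + 103 = -253$)
$s{\left(N \right)} = -253$
$\left(z{\left(66 \right)} - 358688\right) \left(-156212 + s{\left(-622 \right)}\right) = \left(2 \cdot 66 \left(-18 + 66\right) - 358688\right) \left(-156212 - 253\right) = \left(2 \cdot 66 \cdot 48 - 358688\right) \left(-156465\right) = \left(6336 - 358688\right) \left(-156465\right) = \left(-352352\right) \left(-156465\right) = 55130755680$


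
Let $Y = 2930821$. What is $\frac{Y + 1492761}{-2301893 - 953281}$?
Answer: $- \frac{2211791}{1627587} \approx -1.3589$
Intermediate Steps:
$\frac{Y + 1492761}{-2301893 - 953281} = \frac{2930821 + 1492761}{-2301893 - 953281} = \frac{4423582}{-3255174} = 4423582 \left(- \frac{1}{3255174}\right) = - \frac{2211791}{1627587}$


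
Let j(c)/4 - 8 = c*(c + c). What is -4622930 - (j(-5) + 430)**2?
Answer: -5061174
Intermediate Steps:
j(c) = 32 + 8*c**2 (j(c) = 32 + 4*(c*(c + c)) = 32 + 4*(c*(2*c)) = 32 + 4*(2*c**2) = 32 + 8*c**2)
-4622930 - (j(-5) + 430)**2 = -4622930 - ((32 + 8*(-5)**2) + 430)**2 = -4622930 - ((32 + 8*25) + 430)**2 = -4622930 - ((32 + 200) + 430)**2 = -4622930 - (232 + 430)**2 = -4622930 - 1*662**2 = -4622930 - 1*438244 = -4622930 - 438244 = -5061174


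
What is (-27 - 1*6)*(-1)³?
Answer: 33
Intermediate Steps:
(-27 - 1*6)*(-1)³ = (-27 - 6)*(-1) = -33*(-1) = 33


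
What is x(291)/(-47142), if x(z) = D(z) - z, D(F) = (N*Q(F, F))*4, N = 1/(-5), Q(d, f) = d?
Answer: 1/90 ≈ 0.011111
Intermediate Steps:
N = -1/5 ≈ -0.20000
D(F) = -4*F/5 (D(F) = -F/5*4 = -4*F/5)
x(z) = -9*z/5 (x(z) = -4*z/5 - z = -9*z/5)
x(291)/(-47142) = -9/5*291/(-47142) = -2619/5*(-1/47142) = 1/90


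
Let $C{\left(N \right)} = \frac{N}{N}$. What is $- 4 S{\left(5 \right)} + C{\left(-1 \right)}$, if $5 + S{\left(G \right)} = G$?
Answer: $1$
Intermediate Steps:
$S{\left(G \right)} = -5 + G$
$C{\left(N \right)} = 1$
$- 4 S{\left(5 \right)} + C{\left(-1 \right)} = - 4 \left(-5 + 5\right) + 1 = \left(-4\right) 0 + 1 = 0 + 1 = 1$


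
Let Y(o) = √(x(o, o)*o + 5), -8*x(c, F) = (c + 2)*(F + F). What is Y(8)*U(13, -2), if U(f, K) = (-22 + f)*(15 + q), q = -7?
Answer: -72*I*√155 ≈ -896.39*I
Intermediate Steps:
U(f, K) = -176 + 8*f (U(f, K) = (-22 + f)*(15 - 7) = (-22 + f)*8 = -176 + 8*f)
x(c, F) = -F*(2 + c)/4 (x(c, F) = -(c + 2)*(F + F)/8 = -(2 + c)*2*F/8 = -F*(2 + c)/4)
Y(o) = √(5 - o²*(2 + o)/4) (Y(o) = √((-o*(2 + o)/4)*o + 5) = √(-o²*(2 + o)/4 + 5) = √(5 - o²*(2 + o)/4))
Y(8)*U(13, -2) = (√(20 - 1*8²*(2 + 8))/2)*(-176 + 8*13) = (√(20 - 1*64*10)/2)*(-176 + 104) = (√(20 - 640)/2)*(-72) = (√(-620)/2)*(-72) = ((2*I*√155)/2)*(-72) = (I*√155)*(-72) = -72*I*√155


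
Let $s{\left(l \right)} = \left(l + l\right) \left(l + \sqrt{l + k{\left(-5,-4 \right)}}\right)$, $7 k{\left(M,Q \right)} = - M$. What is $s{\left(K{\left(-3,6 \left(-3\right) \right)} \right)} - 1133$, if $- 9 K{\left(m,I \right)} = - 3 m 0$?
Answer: $-1133$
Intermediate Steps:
$k{\left(M,Q \right)} = - \frac{M}{7}$ ($k{\left(M,Q \right)} = \frac{\left(-1\right) M}{7} = - \frac{M}{7}$)
$K{\left(m,I \right)} = 0$ ($K{\left(m,I \right)} = - \frac{\left(-3\right) m 0}{9} = - \frac{\left(-3\right) 0}{9} = \left(- \frac{1}{9}\right) 0 = 0$)
$s{\left(l \right)} = 2 l \left(l + \sqrt{\frac{5}{7} + l}\right)$ ($s{\left(l \right)} = \left(l + l\right) \left(l + \sqrt{l - - \frac{5}{7}}\right) = 2 l \left(l + \sqrt{l + \frac{5}{7}}\right) = 2 l \left(l + \sqrt{\frac{5}{7} + l}\right)$)
$s{\left(K{\left(-3,6 \left(-3\right) \right)} \right)} - 1133 = \frac{2}{7} \cdot 0 \left(\sqrt{35 + 49 \cdot 0} + 7 \cdot 0\right) - 1133 = \frac{2}{7} \cdot 0 \left(\sqrt{35 + 0} + 0\right) - 1133 = \frac{2}{7} \cdot 0 \left(\sqrt{35} + 0\right) - 1133 = \frac{2}{7} \cdot 0 \sqrt{35} - 1133 = 0 - 1133 = -1133$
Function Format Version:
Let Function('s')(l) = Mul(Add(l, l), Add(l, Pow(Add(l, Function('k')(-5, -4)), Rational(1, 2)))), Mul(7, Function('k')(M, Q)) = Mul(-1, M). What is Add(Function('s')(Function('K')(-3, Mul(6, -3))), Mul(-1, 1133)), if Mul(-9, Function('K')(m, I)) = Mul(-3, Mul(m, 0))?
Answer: -1133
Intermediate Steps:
Function('k')(M, Q) = Mul(Rational(-1, 7), M) (Function('k')(M, Q) = Mul(Rational(1, 7), Mul(-1, M)) = Mul(Rational(-1, 7), M))
Function('K')(m, I) = 0 (Function('K')(m, I) = Mul(Rational(-1, 9), Mul(-3, Mul(m, 0))) = Mul(Rational(-1, 9), Mul(-3, 0)) = Mul(Rational(-1, 9), 0) = 0)
Function('s')(l) = Mul(2, l, Add(l, Pow(Add(Rational(5, 7), l), Rational(1, 2)))) (Function('s')(l) = Mul(Add(l, l), Add(l, Pow(Add(l, Mul(Rational(-1, 7), -5)), Rational(1, 2)))) = Mul(Mul(2, l), Add(l, Pow(Add(l, Rational(5, 7)), Rational(1, 2)))) = Mul(Mul(2, l), Add(l, Pow(Add(Rational(5, 7), l), Rational(1, 2)))) = Mul(2, l, Add(l, Pow(Add(Rational(5, 7), l), Rational(1, 2)))))
Add(Function('s')(Function('K')(-3, Mul(6, -3))), Mul(-1, 1133)) = Add(Mul(Rational(2, 7), 0, Add(Pow(Add(35, Mul(49, 0)), Rational(1, 2)), Mul(7, 0))), Mul(-1, 1133)) = Add(Mul(Rational(2, 7), 0, Add(Pow(Add(35, 0), Rational(1, 2)), 0)), -1133) = Add(Mul(Rational(2, 7), 0, Add(Pow(35, Rational(1, 2)), 0)), -1133) = Add(Mul(Rational(2, 7), 0, Pow(35, Rational(1, 2))), -1133) = Add(0, -1133) = -1133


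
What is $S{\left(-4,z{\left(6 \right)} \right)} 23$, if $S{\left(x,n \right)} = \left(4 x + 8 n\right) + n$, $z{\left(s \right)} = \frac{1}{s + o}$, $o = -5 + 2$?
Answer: $-299$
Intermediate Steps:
$o = -3$
$z{\left(s \right)} = \frac{1}{-3 + s}$ ($z{\left(s \right)} = \frac{1}{s - 3} = \frac{1}{-3 + s}$)
$S{\left(x,n \right)} = 4 x + 9 n$
$S{\left(-4,z{\left(6 \right)} \right)} 23 = \left(4 \left(-4\right) + \frac{9}{-3 + 6}\right) 23 = \left(-16 + \frac{9}{3}\right) 23 = \left(-16 + 9 \cdot \frac{1}{3}\right) 23 = \left(-16 + 3\right) 23 = \left(-13\right) 23 = -299$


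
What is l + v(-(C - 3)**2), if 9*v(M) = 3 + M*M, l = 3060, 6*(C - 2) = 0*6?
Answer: 27544/9 ≈ 3060.4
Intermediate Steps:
C = 2 (C = 2 + (0*6)/6 = 2 + (1/6)*0 = 2 + 0 = 2)
v(M) = 1/3 + M**2/9 (v(M) = (3 + M*M)/9 = (3 + M**2)/9 = 1/3 + M**2/9)
l + v(-(C - 3)**2) = 3060 + (1/3 + (-(2 - 3)**2)**2/9) = 3060 + (1/3 + (-1*(-1)**2)**2/9) = 3060 + (1/3 + (-1*1)**2/9) = 3060 + (1/3 + (1/9)*(-1)**2) = 3060 + (1/3 + (1/9)*1) = 3060 + (1/3 + 1/9) = 3060 + 4/9 = 27544/9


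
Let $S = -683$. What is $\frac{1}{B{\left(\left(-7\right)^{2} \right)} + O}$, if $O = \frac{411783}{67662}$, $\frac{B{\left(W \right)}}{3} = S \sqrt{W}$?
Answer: $- \frac{22554}{323354761} \approx -6.975 \cdot 10^{-5}$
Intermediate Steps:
$B{\left(W \right)} = - 2049 \sqrt{W}$ ($B{\left(W \right)} = 3 \left(- 683 \sqrt{W}\right) = - 2049 \sqrt{W}$)
$O = \frac{137261}{22554}$ ($O = 411783 \cdot \frac{1}{67662} = \frac{137261}{22554} \approx 6.0859$)
$\frac{1}{B{\left(\left(-7\right)^{2} \right)} + O} = \frac{1}{- 2049 \sqrt{\left(-7\right)^{2}} + \frac{137261}{22554}} = \frac{1}{- 2049 \sqrt{49} + \frac{137261}{22554}} = \frac{1}{\left(-2049\right) 7 + \frac{137261}{22554}} = \frac{1}{-14343 + \frac{137261}{22554}} = \frac{1}{- \frac{323354761}{22554}} = - \frac{22554}{323354761}$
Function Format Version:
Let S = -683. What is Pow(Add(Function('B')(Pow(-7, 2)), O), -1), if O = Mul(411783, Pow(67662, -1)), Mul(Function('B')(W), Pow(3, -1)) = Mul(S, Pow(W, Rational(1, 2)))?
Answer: Rational(-22554, 323354761) ≈ -6.9750e-5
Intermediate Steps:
Function('B')(W) = Mul(-2049, Pow(W, Rational(1, 2))) (Function('B')(W) = Mul(3, Mul(-683, Pow(W, Rational(1, 2)))) = Mul(-2049, Pow(W, Rational(1, 2))))
O = Rational(137261, 22554) (O = Mul(411783, Rational(1, 67662)) = Rational(137261, 22554) ≈ 6.0859)
Pow(Add(Function('B')(Pow(-7, 2)), O), -1) = Pow(Add(Mul(-2049, Pow(Pow(-7, 2), Rational(1, 2))), Rational(137261, 22554)), -1) = Pow(Add(Mul(-2049, Pow(49, Rational(1, 2))), Rational(137261, 22554)), -1) = Pow(Add(Mul(-2049, 7), Rational(137261, 22554)), -1) = Pow(Add(-14343, Rational(137261, 22554)), -1) = Pow(Rational(-323354761, 22554), -1) = Rational(-22554, 323354761)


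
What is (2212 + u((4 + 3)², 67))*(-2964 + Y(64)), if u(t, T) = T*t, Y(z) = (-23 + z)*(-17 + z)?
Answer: -5698315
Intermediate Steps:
(2212 + u((4 + 3)², 67))*(-2964 + Y(64)) = (2212 + 67*(4 + 3)²)*(-2964 + (391 + 64² - 40*64)) = (2212 + 67*7²)*(-2964 + (391 + 4096 - 2560)) = (2212 + 67*49)*(-2964 + 1927) = (2212 + 3283)*(-1037) = 5495*(-1037) = -5698315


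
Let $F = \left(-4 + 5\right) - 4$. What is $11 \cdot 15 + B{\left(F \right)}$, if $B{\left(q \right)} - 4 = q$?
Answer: $166$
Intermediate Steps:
$F = -3$ ($F = 1 - 4 = -3$)
$B{\left(q \right)} = 4 + q$
$11 \cdot 15 + B{\left(F \right)} = 11 \cdot 15 + \left(4 - 3\right) = 165 + 1 = 166$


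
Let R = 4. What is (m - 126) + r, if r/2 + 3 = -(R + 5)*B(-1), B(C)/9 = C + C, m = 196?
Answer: 388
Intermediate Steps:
B(C) = 18*C (B(C) = 9*(C + C) = 9*(2*C) = 18*C)
r = 318 (r = -6 + 2*(-(4 + 5)*18*(-1)) = -6 + 2*(-9*(-18)) = -6 + 2*(-1*(-162)) = -6 + 2*162 = -6 + 324 = 318)
(m - 126) + r = (196 - 126) + 318 = 70 + 318 = 388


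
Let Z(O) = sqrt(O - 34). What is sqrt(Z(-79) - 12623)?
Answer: sqrt(-12623 + I*sqrt(113)) ≈ 0.0473 + 112.35*I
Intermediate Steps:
Z(O) = sqrt(-34 + O)
sqrt(Z(-79) - 12623) = sqrt(sqrt(-34 - 79) - 12623) = sqrt(sqrt(-113) - 12623) = sqrt(I*sqrt(113) - 12623) = sqrt(-12623 + I*sqrt(113))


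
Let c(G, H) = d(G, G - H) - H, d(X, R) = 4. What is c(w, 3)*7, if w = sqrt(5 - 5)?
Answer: 7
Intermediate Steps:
w = 0 (w = sqrt(0) = 0)
c(G, H) = 4 - H
c(w, 3)*7 = (4 - 1*3)*7 = (4 - 3)*7 = 1*7 = 7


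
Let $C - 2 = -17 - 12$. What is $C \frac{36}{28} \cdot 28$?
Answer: $-972$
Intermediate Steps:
$C = -27$ ($C = 2 - 29 = -27$)
$C \frac{36}{28} \cdot 28 = - 27 \cdot \frac{36}{28} \cdot 28 = - 27 \cdot 36 \cdot \frac{1}{28} \cdot 28 = \left(-27\right) \frac{9}{7} \cdot 28 = \left(- \frac{243}{7}\right) 28 = -972$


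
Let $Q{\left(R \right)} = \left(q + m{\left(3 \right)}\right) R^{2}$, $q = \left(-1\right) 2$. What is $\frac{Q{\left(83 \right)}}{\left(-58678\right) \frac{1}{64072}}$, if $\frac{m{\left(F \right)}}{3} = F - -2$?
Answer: $- \frac{2869048052}{29339} \approx -97790.0$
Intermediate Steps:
$q = -2$
$m{\left(F \right)} = 6 + 3 F$ ($m{\left(F \right)} = 3 \left(F - -2\right) = 3 \left(F + 2\right) = 3 \left(2 + F\right) = 6 + 3 F$)
$Q{\left(R \right)} = 13 R^{2}$ ($Q{\left(R \right)} = \left(-2 + \left(6 + 3 \cdot 3\right)\right) R^{2} = \left(-2 + \left(6 + 9\right)\right) R^{2} = \left(-2 + 15\right) R^{2} = 13 R^{2}$)
$\frac{Q{\left(83 \right)}}{\left(-58678\right) \frac{1}{64072}} = \frac{13 \cdot 83^{2}}{\left(-58678\right) \frac{1}{64072}} = \frac{13 \cdot 6889}{\left(-58678\right) \frac{1}{64072}} = \frac{89557}{- \frac{29339}{32036}} = 89557 \left(- \frac{32036}{29339}\right) = - \frac{2869048052}{29339}$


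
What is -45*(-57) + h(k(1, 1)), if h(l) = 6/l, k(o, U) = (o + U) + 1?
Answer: 2567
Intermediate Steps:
k(o, U) = 1 + U + o (k(o, U) = (U + o) + 1 = 1 + U + o)
-45*(-57) + h(k(1, 1)) = -45*(-57) + 6/(1 + 1 + 1) = 2565 + 6/3 = 2565 + 6*(⅓) = 2565 + 2 = 2567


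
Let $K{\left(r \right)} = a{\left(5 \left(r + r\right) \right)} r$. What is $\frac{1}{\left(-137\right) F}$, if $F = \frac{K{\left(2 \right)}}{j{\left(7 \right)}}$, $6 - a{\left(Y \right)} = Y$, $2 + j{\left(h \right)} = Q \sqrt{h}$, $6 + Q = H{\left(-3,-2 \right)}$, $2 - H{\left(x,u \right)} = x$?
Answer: $- \frac{1}{1918} - \frac{\sqrt{7}}{3836} \approx -0.0012111$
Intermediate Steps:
$H{\left(x,u \right)} = 2 - x$
$Q = -1$ ($Q = -6 + \left(2 - -3\right) = -6 + \left(2 + 3\right) = -6 + 5 = -1$)
$j{\left(h \right)} = -2 - \sqrt{h}$
$a{\left(Y \right)} = 6 - Y$
$K{\left(r \right)} = r \left(6 - 10 r\right)$ ($K{\left(r \right)} = \left(6 - 5 \left(r + r\right)\right) r = \left(6 - 5 \cdot 2 r\right) r = \left(6 - 10 r\right) r = r \left(6 - 10 r\right)$)
$F = - \frac{28}{-2 - \sqrt{7}}$ ($F = \frac{2 \cdot 2 \left(3 - 10\right)}{-2 - \sqrt{7}} = \frac{2 \cdot 2 \left(-7\right)}{-2 - \sqrt{7}} = - \frac{28}{-2 - \sqrt{7}} \approx 6.027$)
$\frac{1}{\left(-137\right) F} = \frac{1}{\left(-137\right) \left(- \frac{56}{3} + \frac{28 \sqrt{7}}{3}\right)} = \frac{1}{\frac{7672}{3} - \frac{3836 \sqrt{7}}{3}}$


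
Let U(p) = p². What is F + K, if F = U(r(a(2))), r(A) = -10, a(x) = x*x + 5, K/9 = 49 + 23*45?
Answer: 9856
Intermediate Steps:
K = 9756 (K = 9*(49 + 23*45) = 9*(49 + 1035) = 9*1084 = 9756)
a(x) = 5 + x² (a(x) = x² + 5 = 5 + x²)
F = 100 (F = (-10)² = 100)
F + K = 100 + 9756 = 9856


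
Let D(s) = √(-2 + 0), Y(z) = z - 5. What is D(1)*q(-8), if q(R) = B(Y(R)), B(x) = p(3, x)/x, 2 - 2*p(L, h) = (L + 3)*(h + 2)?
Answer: -34*I*√2/13 ≈ -3.6987*I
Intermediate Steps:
p(L, h) = 1 - (2 + h)*(3 + L)/2 (p(L, h) = 1 - (L + 3)*(h + 2)/2 = 1 - (3 + L)*(2 + h)/2 = 1 - (2 + h)*(3 + L)/2)
Y(z) = -5 + z
B(x) = (-5 - 3*x)/x (B(x) = (-2 - 1*3 - 3*x/2 - ½*3*x)/x = (-2 - 3 - 3*x/2 - 3*x/2)/x = (-5 - 3*x)/x)
D(s) = I*√2 (D(s) = √(-2) = I*√2)
q(R) = -3 - 5/(-5 + R)
D(1)*q(-8) = (I*√2)*((10 - 3*(-8))/(-5 - 8)) = (I*√2)*((10 + 24)/(-13)) = (I*√2)*(-1/13*34) = (I*√2)*(-34/13) = -34*I*√2/13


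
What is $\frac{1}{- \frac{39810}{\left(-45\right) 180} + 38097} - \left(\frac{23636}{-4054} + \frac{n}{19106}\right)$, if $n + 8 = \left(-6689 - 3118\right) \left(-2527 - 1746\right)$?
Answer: $- \frac{871519897610790801}{398413538698654} \approx -2187.5$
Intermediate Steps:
$n = 41905303$ ($n = -8 + \left(-6689 - 3118\right) \left(-2527 - 1746\right) = -8 - -41905311 = -8 + 41905311 = 41905303$)
$\frac{1}{- \frac{39810}{\left(-45\right) 180} + 38097} - \left(\frac{23636}{-4054} + \frac{n}{19106}\right) = \frac{1}{- \frac{39810}{\left(-45\right) 180} + 38097} - \left(\frac{23636}{-4054} + \frac{41905303}{19106}\right) = \frac{1}{- \frac{39810}{-8100} + 38097} - \left(23636 \left(- \frac{1}{4054}\right) + 41905303 \cdot \frac{1}{19106}\right) = \frac{1}{\left(-39810\right) \left(- \frac{1}{8100}\right) + 38097} - \left(- \frac{11818}{2027} + \frac{41905303}{19106}\right) = \frac{1}{\frac{1327}{270} + 38097} - \frac{84716254473}{38727862} = \frac{1}{\frac{10287517}{270}} - \frac{84716254473}{38727862} = \frac{270}{10287517} - \frac{84716254473}{38727862} = - \frac{871519897610790801}{398413538698654}$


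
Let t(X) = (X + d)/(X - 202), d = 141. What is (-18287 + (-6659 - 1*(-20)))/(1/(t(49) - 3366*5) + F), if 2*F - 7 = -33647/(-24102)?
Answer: -96692609491335/16284644524 ≈ -5937.7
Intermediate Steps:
t(X) = (141 + X)/(-202 + X) (t(X) = (X + 141)/(X - 202) = (141 + X)/(-202 + X))
F = 202361/48204 (F = 7/2 + (-33647/(-24102))/2 = 7/2 + (-33647*(-1/24102))/2 = 7/2 + (½)*(33647/24102) = 7/2 + 33647/48204 = 202361/48204 ≈ 4.1980)
(-18287 + (-6659 - 1*(-20)))/(1/(t(49) - 3366*5) + F) = (-18287 + (-6659 - 1*(-20)))/(1/((141 + 49)/(-202 + 49) - 3366*5) + 202361/48204) = (-18287 + (-6659 + 20))/(1/(190/(-153) - 16830) + 202361/48204) = (-18287 - 6639)/(1/(-1/153*190 - 16830) + 202361/48204) = -24926/(1/(-190/153 - 16830) + 202361/48204) = -24926/(1/(-2575180/153) + 202361/48204) = -24926/(-153/2575180 + 202361/48204) = -24926/32569289048/7758373545 = -24926*7758373545/32569289048 = -96692609491335/16284644524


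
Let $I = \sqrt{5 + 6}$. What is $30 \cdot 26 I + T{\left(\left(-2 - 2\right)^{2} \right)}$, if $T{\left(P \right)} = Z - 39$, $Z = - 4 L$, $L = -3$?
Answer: $-27 + 780 \sqrt{11} \approx 2560.0$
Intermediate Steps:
$I = \sqrt{11} \approx 3.3166$
$Z = 12$ ($Z = \left(-4\right) \left(-3\right) = 12$)
$T{\left(P \right)} = -27$ ($T{\left(P \right)} = 12 - 39 = -27$)
$30 \cdot 26 I + T{\left(\left(-2 - 2\right)^{2} \right)} = 30 \cdot 26 \sqrt{11} - 27 = 780 \sqrt{11} - 27 = -27 + 780 \sqrt{11}$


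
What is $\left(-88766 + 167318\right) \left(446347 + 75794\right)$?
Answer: $41015219832$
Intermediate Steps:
$\left(-88766 + 167318\right) \left(446347 + 75794\right) = 78552 \cdot 522141 = 41015219832$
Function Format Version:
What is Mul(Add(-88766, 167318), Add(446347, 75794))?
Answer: 41015219832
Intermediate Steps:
Mul(Add(-88766, 167318), Add(446347, 75794)) = Mul(78552, 522141) = 41015219832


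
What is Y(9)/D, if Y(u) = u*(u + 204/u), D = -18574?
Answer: -285/18574 ≈ -0.015344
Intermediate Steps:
Y(9)/D = (204 + 9²)/(-18574) = (204 + 81)*(-1/18574) = 285*(-1/18574) = -285/18574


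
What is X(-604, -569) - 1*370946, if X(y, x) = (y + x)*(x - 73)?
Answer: 382120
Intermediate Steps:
X(y, x) = (-73 + x)*(x + y) (X(y, x) = (x + y)*(-73 + x) = (-73 + x)*(x + y))
X(-604, -569) - 1*370946 = ((-569)² - 73*(-569) - 73*(-604) - 569*(-604)) - 1*370946 = (323761 + 41537 + 44092 + 343676) - 370946 = 753066 - 370946 = 382120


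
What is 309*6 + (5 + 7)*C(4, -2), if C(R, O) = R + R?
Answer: 1950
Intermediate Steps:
C(R, O) = 2*R
309*6 + (5 + 7)*C(4, -2) = 309*6 + (5 + 7)*(2*4) = 1854 + 12*8 = 1854 + 96 = 1950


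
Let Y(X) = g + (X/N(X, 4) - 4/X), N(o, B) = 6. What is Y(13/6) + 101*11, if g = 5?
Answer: 521593/468 ≈ 1114.5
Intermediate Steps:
Y(X) = 5 - 4/X + X/6 (Y(X) = 5 + (X/6 - 4/X) = 5 + (-4/X + X/6) = 5 - 4/X + X/6)
Y(13/6) + 101*11 = (5 - 4/(13/6) + (13/6)/6) + 101*11 = (5 - 4/(13*(1/6)) + (13*(1/6))/6) + 1111 = (5 - 4/13/6 + (1/6)*(13/6)) + 1111 = (5 - 4*6/13 + 13/36) + 1111 = (5 - 24/13 + 13/36) + 1111 = 1645/468 + 1111 = 521593/468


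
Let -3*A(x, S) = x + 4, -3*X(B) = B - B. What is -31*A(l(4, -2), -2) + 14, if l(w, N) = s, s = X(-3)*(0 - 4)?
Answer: 166/3 ≈ 55.333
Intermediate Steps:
X(B) = 0 (X(B) = -(B - B)/3 = -1/3*0 = 0)
s = 0 (s = 0*(0 - 4) = 0*(-4) = 0)
l(w, N) = 0
A(x, S) = -4/3 - x/3 (A(x, S) = -(x + 4)/3 = -(4 + x)/3 = -4/3 - x/3)
-31*A(l(4, -2), -2) + 14 = -31*(-4/3 - 1/3*0) + 14 = -31*(-4/3 + 0) + 14 = -31*(-4/3) + 14 = 124/3 + 14 = 166/3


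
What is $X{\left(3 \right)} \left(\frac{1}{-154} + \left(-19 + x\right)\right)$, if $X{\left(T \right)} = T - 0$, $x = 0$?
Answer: $- \frac{8781}{154} \approx -57.019$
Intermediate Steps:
$X{\left(T \right)} = T$ ($X{\left(T \right)} = T + 0 = T$)
$X{\left(3 \right)} \left(\frac{1}{-154} + \left(-19 + x\right)\right) = 3 \left(\frac{1}{-154} + \left(-19 + 0\right)\right) = 3 \left(- \frac{1}{154} - 19\right) = 3 \left(- \frac{2927}{154}\right) = - \frac{8781}{154}$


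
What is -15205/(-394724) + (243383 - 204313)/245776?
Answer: 2394861345/12126710728 ≈ 0.19749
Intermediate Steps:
-15205/(-394724) + (243383 - 204313)/245776 = -15205*(-1/394724) + 39070*(1/245776) = 15205/394724 + 19535/122888 = 2394861345/12126710728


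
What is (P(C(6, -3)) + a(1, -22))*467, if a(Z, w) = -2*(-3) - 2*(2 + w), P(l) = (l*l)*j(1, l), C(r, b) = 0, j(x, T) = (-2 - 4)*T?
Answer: 21482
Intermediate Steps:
j(x, T) = -6*T
P(l) = -6*l³ (P(l) = (l*l)*(-6*l) = l²*(-6*l) = -6*l³)
a(Z, w) = 2 - 2*w (a(Z, w) = 6 + (-4 - 2*w) = 2 - 2*w)
(P(C(6, -3)) + a(1, -22))*467 = (-6*0³ + (2 - 2*(-22)))*467 = (-6*0 + (2 + 44))*467 = (0 + 46)*467 = 46*467 = 21482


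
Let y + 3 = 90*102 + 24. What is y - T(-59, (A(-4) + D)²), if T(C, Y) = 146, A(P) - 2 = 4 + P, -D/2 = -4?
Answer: 9055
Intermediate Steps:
D = 8 (D = -2*(-4) = 8)
A(P) = 6 + P (A(P) = 2 + (4 + P) = 6 + P)
y = 9201 (y = -3 + (90*102 + 24) = -3 + (9180 + 24) = -3 + 9204 = 9201)
y - T(-59, (A(-4) + D)²) = 9201 - 1*146 = 9201 - 146 = 9055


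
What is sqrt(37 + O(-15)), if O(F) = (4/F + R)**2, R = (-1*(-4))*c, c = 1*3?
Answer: sqrt(39301)/15 ≈ 13.216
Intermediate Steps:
c = 3
R = 12 (R = -1*(-4)*3 = 4*3 = 12)
O(F) = (12 + 4/F)**2 (O(F) = (4/F + 12)**2 = (12 + 4/F)**2)
sqrt(37 + O(-15)) = sqrt(37 + 16*(1 + 3*(-15))**2/(-15)**2) = sqrt(37 + 16*(1/225)*(1 - 45)**2) = sqrt(37 + 16*(1/225)*(-44)**2) = sqrt(37 + 16*(1/225)*1936) = sqrt(37 + 30976/225) = sqrt(39301/225) = sqrt(39301)/15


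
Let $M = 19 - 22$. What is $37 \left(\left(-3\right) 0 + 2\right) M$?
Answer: $-222$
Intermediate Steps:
$M = -3$ ($M = 19 - 22 = -3$)
$37 \left(\left(-3\right) 0 + 2\right) M = 37 \left(\left(-3\right) 0 + 2\right) \left(-3\right) = 37 \left(0 + 2\right) \left(-3\right) = 37 \cdot 2 \left(-3\right) = 74 \left(-3\right) = -222$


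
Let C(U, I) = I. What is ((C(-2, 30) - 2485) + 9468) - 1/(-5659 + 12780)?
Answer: 49939572/7121 ≈ 7013.0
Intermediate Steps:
((C(-2, 30) - 2485) + 9468) - 1/(-5659 + 12780) = ((30 - 2485) + 9468) - 1/(-5659 + 12780) = (-2455 + 9468) - 1/7121 = 7013 - 1*1/7121 = 7013 - 1/7121 = 49939572/7121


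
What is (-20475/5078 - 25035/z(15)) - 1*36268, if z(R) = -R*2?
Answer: -89975894/2539 ≈ -35438.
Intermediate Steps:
z(R) = -2*R
(-20475/5078 - 25035/z(15)) - 1*36268 = (-20475/5078 - 25035/((-2*15))) - 1*36268 = (-20475*1/5078 - 25035/(-30)) - 36268 = (-20475/5078 - 25035*(-1/30)) - 36268 = (-20475/5078 + 1669/2) - 36268 = 2108558/2539 - 36268 = -89975894/2539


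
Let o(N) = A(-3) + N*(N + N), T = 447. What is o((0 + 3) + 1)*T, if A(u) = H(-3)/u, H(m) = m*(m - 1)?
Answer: 12516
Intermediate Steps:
H(m) = m*(-1 + m)
A(u) = 12/u (A(u) = (-3*(-1 - 3))/u = (-3*(-4))/u = 12/u)
o(N) = -4 + 2*N**2 (o(N) = 12/(-3) + N*(N + N) = 12*(-1/3) + N*(2*N) = -4 + 2*N**2)
o((0 + 3) + 1)*T = (-4 + 2*((0 + 3) + 1)**2)*447 = (-4 + 2*(3 + 1)**2)*447 = (-4 + 2*4**2)*447 = (-4 + 2*16)*447 = (-4 + 32)*447 = 28*447 = 12516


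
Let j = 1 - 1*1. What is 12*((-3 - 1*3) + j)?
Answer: -72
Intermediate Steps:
j = 0 (j = 1 - 1 = 0)
12*((-3 - 1*3) + j) = 12*((-3 - 1*3) + 0) = 12*((-3 - 3) + 0) = 12*(-6 + 0) = 12*(-6) = -72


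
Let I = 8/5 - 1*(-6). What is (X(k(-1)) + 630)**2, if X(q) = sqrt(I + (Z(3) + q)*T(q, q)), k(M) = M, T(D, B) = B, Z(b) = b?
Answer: 1984528/5 + 504*sqrt(35) ≈ 3.9989e+5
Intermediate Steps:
I = 38/5 (I = 8*(1/5) + 6 = 8/5 + 6 = 38/5 ≈ 7.6000)
X(q) = sqrt(38/5 + q*(3 + q)) (X(q) = sqrt(38/5 + (3 + q)*q) = sqrt(38/5 + q*(3 + q)))
(X(k(-1)) + 630)**2 = (sqrt(190 + 25*(-1)**2 + 75*(-1))/5 + 630)**2 = (sqrt(190 + 25*1 - 75)/5 + 630)**2 = (sqrt(190 + 25 - 75)/5 + 630)**2 = (sqrt(140)/5 + 630)**2 = ((2*sqrt(35))/5 + 630)**2 = (2*sqrt(35)/5 + 630)**2 = (630 + 2*sqrt(35)/5)**2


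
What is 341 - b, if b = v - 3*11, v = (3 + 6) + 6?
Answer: 359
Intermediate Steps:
v = 15 (v = 9 + 6 = 15)
b = -18 (b = 15 - 3*11 = 15 - 33 = -18)
341 - b = 341 - 1*(-18) = 341 + 18 = 359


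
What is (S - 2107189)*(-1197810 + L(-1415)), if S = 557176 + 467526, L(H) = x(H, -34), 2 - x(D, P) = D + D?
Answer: 1293548150286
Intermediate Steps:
x(D, P) = 2 - 2*D (x(D, P) = 2 - (D + D) = 2 - 2*D)
L(H) = 2 - 2*H
S = 1024702
(S - 2107189)*(-1197810 + L(-1415)) = (1024702 - 2107189)*(-1197810 + (2 - 2*(-1415))) = -1082487*(-1197810 + (2 + 2830)) = -1082487*(-1197810 + 2832) = -1082487*(-1194978) = 1293548150286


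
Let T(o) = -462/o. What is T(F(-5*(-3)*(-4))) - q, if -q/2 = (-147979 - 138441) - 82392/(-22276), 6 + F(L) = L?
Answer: -3190065781/5569 ≈ -5.7283e+5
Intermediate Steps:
F(L) = -6 + L
q = 3190104764/5569 (q = -2*((-147979 - 138441) - 82392/(-22276)) = -2*(-286420 - 82392*(-1/22276)) = -2*(-286420 + 20598/5569) = -2*(-1595052382/5569) = 3190104764/5569 ≈ 5.7283e+5)
T(F(-5*(-3)*(-4))) - q = -462/(-6 - 5*(-3)*(-4)) - 1*3190104764/5569 = -462/(-6 + 15*(-4)) - 3190104764/5569 = -462/(-6 - 60) - 3190104764/5569 = -462/(-66) - 3190104764/5569 = -462*(-1/66) - 3190104764/5569 = 7 - 3190104764/5569 = -3190065781/5569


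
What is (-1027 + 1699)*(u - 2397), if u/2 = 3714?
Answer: 3380832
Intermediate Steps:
u = 7428 (u = 2*3714 = 7428)
(-1027 + 1699)*(u - 2397) = (-1027 + 1699)*(7428 - 2397) = 672*5031 = 3380832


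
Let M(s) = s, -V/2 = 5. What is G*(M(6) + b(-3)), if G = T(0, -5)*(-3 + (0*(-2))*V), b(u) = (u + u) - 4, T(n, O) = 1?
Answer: 12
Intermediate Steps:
V = -10 (V = -2*5 = -10)
b(u) = -4 + 2*u (b(u) = 2*u - 4 = -4 + 2*u)
G = -3 (G = 1*(-3 + (0*(-2))*(-10)) = 1*(-3 + 0*(-10)) = 1*(-3 + 0) = 1*(-3) = -3)
G*(M(6) + b(-3)) = -3*(6 + (-4 + 2*(-3))) = -3*(6 + (-4 - 6)) = -3*(6 - 10) = -3*(-4) = 12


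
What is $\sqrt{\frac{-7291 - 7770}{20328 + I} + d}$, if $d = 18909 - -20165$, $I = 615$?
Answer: $\frac{\sqrt{1904211374767}}{6981} \approx 197.67$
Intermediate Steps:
$d = 39074$ ($d = 18909 + 20165 = 39074$)
$\sqrt{\frac{-7291 - 7770}{20328 + I} + d} = \sqrt{\frac{-7291 - 7770}{20328 + 615} + 39074} = \sqrt{- \frac{15061}{20943} + 39074} = \sqrt{\frac{818311721}{20943}} = \frac{\sqrt{1904211374767}}{6981}$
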